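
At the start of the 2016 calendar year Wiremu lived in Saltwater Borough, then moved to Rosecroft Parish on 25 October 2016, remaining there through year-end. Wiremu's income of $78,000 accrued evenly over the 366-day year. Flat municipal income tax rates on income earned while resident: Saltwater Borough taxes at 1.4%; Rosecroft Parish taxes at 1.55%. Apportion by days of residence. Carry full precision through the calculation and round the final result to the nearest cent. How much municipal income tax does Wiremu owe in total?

$1,113.74

Saltwater Borough, 1 January – 24 October 2016: 298 days → $78,000 × 1.4% × 298/366 = $889.1148
Rosecroft Parish, 25 October – 31 December 2016: 68 days → $78,000 × 1.55% × 68/366 = $224.6230
Total = $1,113.7377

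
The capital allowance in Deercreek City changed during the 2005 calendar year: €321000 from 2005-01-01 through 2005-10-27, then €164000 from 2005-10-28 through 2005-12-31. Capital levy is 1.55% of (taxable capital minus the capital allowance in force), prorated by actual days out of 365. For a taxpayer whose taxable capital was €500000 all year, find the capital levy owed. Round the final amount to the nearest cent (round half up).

€3207.86

2005-01-01 to 2005-10-27: 300 days, exemption €321000 → (€500000 − €321000) × 1.55% × 300/365 = €2280.4110
2005-10-28 to 2005-12-31: 65 days, exemption €164000 → (€500000 − €164000) × 1.55% × 65/365 = €927.4521
Total = €3207.8630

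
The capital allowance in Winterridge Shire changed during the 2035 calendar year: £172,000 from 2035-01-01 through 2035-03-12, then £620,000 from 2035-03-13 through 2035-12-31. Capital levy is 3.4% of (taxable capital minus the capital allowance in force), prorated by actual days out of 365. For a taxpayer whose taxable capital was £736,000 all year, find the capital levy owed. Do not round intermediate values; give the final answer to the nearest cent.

2035-01-01 to 2035-03-12: 71 days, exemption £172,000 → (£736,000 − £172,000) × 3.4% × 71/365 = £3,730.1260
2035-03-13 to 2035-12-31: 294 days, exemption £620,000 → (£736,000 − £620,000) × 3.4% × 294/365 = £3,176.8110
Total = £6,906.9370

£6,906.94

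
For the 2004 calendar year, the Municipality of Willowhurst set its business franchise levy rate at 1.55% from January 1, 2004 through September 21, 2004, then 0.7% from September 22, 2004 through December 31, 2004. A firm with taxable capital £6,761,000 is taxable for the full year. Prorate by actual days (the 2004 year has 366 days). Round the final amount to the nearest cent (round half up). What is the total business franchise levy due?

£88,936.71

January 1 – September 21, 2004: 265 days at 1.55% → £6,761,000 × 1.55% × 265/366 = £75,876.5232
September 22 – December 31, 2004: 101 days at 0.7% → £6,761,000 × 0.7% × 101/366 = £13,060.1831
Total = £88,936.7063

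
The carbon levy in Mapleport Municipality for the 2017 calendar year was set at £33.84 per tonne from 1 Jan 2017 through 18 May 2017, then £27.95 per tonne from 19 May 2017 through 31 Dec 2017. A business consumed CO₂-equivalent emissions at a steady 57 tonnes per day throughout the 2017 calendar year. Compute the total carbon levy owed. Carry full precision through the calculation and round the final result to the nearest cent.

1 Jan – 18 May 2017: 138 days × 57 tonnes/day = 7,866 tonnes at £33.84/tonne → £266,185.44
19 May – 31 Dec 2017: 227 days × 57 tonnes/day = 12,939 tonnes at £27.95/tonne → £361,645.05

£627,830.49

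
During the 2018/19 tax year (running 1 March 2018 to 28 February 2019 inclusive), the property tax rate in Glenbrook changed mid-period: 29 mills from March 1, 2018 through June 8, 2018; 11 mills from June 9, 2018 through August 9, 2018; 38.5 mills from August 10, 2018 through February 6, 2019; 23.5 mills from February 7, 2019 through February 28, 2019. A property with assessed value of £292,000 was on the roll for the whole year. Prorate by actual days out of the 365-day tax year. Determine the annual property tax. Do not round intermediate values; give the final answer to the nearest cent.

£8,854.00

March 1 – June 8, 2018: 100 days at 29 mills → £292,000 × 2.9% × 100/365 = £2,320.0000
June 9 – August 9, 2018: 62 days at 11 mills → £292,000 × 1.1% × 62/365 = £545.6000
August 10, 2018 – February 6, 2019: 181 days at 38.5 mills → £292,000 × 3.85% × 181/365 = £5,574.8000
February 7 – February 28, 2019: 22 days at 23.5 mills → £292,000 × 2.35% × 22/365 = £413.6000
Total = £8,854.0000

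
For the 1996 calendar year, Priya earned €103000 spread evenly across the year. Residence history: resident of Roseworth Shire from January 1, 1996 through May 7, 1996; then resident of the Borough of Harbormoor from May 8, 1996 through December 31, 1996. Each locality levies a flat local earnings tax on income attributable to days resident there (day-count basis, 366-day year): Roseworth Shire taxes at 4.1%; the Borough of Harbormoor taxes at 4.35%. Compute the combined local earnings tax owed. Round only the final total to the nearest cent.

€4390.45

Roseworth Shire, January 1 – May 7, 1996: 128 days → €103000 × 4.1% × 128/366 = €1476.8962
The Borough of Harbormoor, May 8 – December 31, 1996: 238 days → €103000 × 4.35% × 238/366 = €2913.5492
Total = €4390.4454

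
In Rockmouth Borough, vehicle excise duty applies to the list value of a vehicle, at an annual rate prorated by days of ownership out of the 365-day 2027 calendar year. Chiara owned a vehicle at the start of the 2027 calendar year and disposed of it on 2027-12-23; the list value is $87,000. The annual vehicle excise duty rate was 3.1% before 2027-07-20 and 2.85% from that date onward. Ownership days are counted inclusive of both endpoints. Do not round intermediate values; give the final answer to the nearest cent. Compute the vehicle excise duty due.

2027-01-01 to 2027-07-19: 200 days at 3.1% → $87,000 × 3.1% × 200/365 = $1,477.8082
2027-07-20 to 2027-12-23: 157 days at 2.85% → $87,000 × 2.85% × 157/365 = $1,066.5247
Total = $2,544.3329

$2,544.33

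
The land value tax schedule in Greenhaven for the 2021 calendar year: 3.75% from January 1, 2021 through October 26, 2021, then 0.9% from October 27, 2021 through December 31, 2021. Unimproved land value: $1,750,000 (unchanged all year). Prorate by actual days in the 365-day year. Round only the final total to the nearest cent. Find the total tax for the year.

$56,606.51

January 1 – October 26, 2021: 299 days at 3.75% → $1,750,000 × 3.75% × 299/365 = $53,758.5616
October 27 – December 31, 2021: 66 days at 0.9% → $1,750,000 × 0.9% × 66/365 = $2,847.9452
Total = $56,606.5068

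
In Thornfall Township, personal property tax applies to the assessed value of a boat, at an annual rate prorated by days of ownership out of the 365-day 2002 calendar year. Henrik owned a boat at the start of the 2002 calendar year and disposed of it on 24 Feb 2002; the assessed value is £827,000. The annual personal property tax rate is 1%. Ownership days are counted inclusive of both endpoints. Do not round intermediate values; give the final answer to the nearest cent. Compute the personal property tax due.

£1,246.16

Days held (1 Jan – 24 Feb 2002): 55 out of 365
Tax = £827,000 × 1% × 55/365 = £1,246.1644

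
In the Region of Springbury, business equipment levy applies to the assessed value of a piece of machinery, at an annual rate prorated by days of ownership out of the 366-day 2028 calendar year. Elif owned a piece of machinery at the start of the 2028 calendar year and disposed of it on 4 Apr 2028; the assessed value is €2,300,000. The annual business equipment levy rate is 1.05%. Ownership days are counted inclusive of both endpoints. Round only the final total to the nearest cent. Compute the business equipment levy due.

€6,268.44

Days held (1 Jan – 4 Apr 2028): 95 out of 366
Tax = €2,300,000 × 1.05% × 95/366 = €6,268.4426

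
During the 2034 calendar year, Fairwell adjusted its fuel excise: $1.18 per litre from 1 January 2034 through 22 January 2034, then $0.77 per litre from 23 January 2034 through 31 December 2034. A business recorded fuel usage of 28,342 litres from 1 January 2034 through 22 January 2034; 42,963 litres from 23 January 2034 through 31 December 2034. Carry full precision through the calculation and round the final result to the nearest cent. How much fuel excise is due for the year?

1 January – 22 January 2034: 28,342 litres at $1.18/litre → $33443.56
23 January – 31 December 2034: 42,963 litres at $0.77/litre → $33081.51

$66525.07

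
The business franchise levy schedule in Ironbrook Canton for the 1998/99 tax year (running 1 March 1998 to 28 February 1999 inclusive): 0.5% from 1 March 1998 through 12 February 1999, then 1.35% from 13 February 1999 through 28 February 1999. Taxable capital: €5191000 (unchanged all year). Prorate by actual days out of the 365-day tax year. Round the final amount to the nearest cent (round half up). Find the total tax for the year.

1 March 1998 – 12 February 1999: 349 days at 0.5% → €5191000 × 0.5% × 349/365 = €24817.2466
13 February – 28 February 1999: 16 days at 1.35% → €5191000 × 1.35% × 16/365 = €3071.9342
Total = €27889.1808

€27889.18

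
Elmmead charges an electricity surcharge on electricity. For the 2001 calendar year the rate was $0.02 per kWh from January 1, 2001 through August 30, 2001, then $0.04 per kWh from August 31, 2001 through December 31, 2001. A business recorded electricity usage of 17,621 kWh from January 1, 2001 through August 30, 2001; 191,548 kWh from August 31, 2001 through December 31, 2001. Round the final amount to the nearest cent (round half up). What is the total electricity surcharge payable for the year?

$8,014.34

January 1 – August 30, 2001: 17,621 kWh at $0.02/kWh → $352.42
August 31 – December 31, 2001: 191,548 kWh at $0.04/kWh → $7,661.92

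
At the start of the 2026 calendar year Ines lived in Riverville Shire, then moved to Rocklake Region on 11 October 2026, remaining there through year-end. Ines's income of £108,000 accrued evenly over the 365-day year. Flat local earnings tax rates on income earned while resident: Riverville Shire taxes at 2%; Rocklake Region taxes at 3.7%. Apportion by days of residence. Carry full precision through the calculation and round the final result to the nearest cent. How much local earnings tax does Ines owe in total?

Riverville Shire, 1 January – 10 October 2026: 283 days → £108,000 × 2% × 283/365 = £1,674.7397
Rocklake Region, 11 October – 31 December 2026: 82 days → £108,000 × 3.7% × 82/365 = £897.7315
Total = £2,572.4712

£2,572.47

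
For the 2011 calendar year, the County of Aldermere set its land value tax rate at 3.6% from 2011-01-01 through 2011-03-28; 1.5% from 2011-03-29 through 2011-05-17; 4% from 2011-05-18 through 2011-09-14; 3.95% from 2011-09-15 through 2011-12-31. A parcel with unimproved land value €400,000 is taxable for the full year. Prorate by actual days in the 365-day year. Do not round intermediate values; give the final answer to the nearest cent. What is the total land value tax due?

€14,189.59

2011-01-01 to 2011-03-28: 87 days at 3.6% → €400,000 × 3.6% × 87/365 = €3,432.3288
2011-03-29 to 2011-05-17: 50 days at 1.5% → €400,000 × 1.5% × 50/365 = €821.9178
2011-05-18 to 2011-09-14: 120 days at 4% → €400,000 × 4% × 120/365 = €5,260.2740
2011-09-15 to 2011-12-31: 108 days at 3.95% → €400,000 × 3.95% × 108/365 = €4,675.0685
Total = €14,189.5890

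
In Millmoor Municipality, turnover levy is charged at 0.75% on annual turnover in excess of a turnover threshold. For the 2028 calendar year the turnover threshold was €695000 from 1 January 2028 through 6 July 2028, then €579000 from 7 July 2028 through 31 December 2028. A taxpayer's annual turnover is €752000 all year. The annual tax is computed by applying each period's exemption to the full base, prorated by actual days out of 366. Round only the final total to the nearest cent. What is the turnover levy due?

€850.61

1 January – 6 July 2028: 188 days, exemption €695000 → (€752000 − €695000) × 0.75% × 188/366 = €219.5902
7 July – 31 December 2028: 178 days, exemption €579000 → (€752000 − €579000) × 0.75% × 178/366 = €631.0246
Total = €850.6148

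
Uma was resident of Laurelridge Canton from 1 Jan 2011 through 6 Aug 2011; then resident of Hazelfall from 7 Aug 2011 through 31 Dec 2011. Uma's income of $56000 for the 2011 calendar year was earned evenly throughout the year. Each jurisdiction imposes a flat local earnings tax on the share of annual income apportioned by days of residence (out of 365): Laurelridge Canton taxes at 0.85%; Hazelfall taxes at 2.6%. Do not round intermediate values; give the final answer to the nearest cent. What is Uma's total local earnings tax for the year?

Laurelridge Canton, 1 Jan – 6 Aug 2011: 218 days → $56000 × 0.85% × 218/365 = $284.2959
Hazelfall, 7 Aug – 31 Dec 2011: 147 days → $56000 × 2.6% × 147/365 = $586.3890
Total = $870.6849

$870.68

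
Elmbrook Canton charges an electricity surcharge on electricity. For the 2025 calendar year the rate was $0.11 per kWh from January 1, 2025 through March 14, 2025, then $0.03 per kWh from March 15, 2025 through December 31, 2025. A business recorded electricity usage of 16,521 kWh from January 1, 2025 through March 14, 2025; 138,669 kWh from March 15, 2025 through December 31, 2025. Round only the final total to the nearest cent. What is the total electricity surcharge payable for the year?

January 1 – March 14, 2025: 16,521 kWh at $0.11/kWh → $1817.31
March 15 – December 31, 2025: 138,669 kWh at $0.03/kWh → $4160.07

$5977.38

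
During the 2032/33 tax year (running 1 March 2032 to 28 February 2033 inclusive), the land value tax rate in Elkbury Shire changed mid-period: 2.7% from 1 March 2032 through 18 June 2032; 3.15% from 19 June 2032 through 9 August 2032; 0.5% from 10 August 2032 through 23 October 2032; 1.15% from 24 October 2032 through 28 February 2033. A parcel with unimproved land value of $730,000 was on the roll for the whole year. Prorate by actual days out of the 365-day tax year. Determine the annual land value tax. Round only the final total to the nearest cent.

1 March – 18 June 2032: 110 days at 2.7% → $730,000 × 2.7% × 110/365 = $5,940.0000
19 June – 9 August 2032: 52 days at 3.15% → $730,000 × 3.15% × 52/365 = $3,276.0000
10 August – 23 October 2032: 75 days at 0.5% → $730,000 × 0.5% × 75/365 = $750.0000
24 October 2032 – 28 February 2033: 128 days at 1.15% → $730,000 × 1.15% × 128/365 = $2,944.0000
Total = $12,910.0000

$12,910.00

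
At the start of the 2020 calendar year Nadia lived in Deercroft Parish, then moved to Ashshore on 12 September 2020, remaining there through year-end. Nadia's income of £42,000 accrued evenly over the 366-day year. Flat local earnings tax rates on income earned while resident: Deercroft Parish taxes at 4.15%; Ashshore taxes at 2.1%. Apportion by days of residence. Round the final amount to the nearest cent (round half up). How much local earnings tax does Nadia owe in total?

Deercroft Parish, 1 January – 11 September 2020: 255 days → £42,000 × 4.15% × 255/366 = £1,214.3852
Ashshore, 12 September – 31 December 2020: 111 days → £42,000 × 2.1% × 111/366 = £267.4918
Total = £1,481.8770

£1,481.88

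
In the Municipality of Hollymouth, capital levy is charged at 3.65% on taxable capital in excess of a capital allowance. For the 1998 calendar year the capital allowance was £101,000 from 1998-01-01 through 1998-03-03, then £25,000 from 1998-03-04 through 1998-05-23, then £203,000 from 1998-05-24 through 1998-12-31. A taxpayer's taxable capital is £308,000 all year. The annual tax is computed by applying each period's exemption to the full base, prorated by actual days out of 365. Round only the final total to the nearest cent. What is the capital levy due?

1998-01-01 to 1998-03-03: 62 days, exemption £101,000 → (£308,000 − £101,000) × 3.65% × 62/365 = £1,283.4000
1998-03-04 to 1998-05-23: 81 days, exemption £25,000 → (£308,000 − £25,000) × 3.65% × 81/365 = £2,292.3000
1998-05-24 to 1998-12-31: 222 days, exemption £203,000 → (£308,000 − £203,000) × 3.65% × 222/365 = £2,331.0000
Total = £5,906.7000

£5,906.70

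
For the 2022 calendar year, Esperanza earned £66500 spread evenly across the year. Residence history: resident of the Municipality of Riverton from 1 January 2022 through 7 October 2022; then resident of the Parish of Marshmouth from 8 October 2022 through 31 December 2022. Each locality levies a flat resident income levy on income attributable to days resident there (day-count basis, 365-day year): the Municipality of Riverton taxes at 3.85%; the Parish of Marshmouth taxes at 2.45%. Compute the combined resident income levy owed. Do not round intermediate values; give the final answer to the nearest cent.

The Municipality of Riverton, 1 January – 7 October 2022: 280 days → £66500 × 3.85% × 280/365 = £1964.0274
The Parish of Marshmouth, 8 October – 31 December 2022: 85 days → £66500 × 2.45% × 85/365 = £379.4144
Total = £2343.4418

£2343.44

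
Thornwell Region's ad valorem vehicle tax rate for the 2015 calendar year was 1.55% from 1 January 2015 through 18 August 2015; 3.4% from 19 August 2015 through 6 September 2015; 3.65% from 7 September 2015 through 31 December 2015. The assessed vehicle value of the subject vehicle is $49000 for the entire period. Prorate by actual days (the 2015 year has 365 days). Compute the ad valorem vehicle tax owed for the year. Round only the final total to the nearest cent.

1 January – 18 August 2015: 230 days at 1.55% → $49000 × 1.55% × 230/365 = $478.5890
19 August – 6 September 2015: 19 days at 3.4% → $49000 × 3.4% × 19/365 = $86.7233
7 September – 31 December 2015: 116 days at 3.65% → $49000 × 3.65% × 116/365 = $568.4000
Total = $1133.7123

$1133.71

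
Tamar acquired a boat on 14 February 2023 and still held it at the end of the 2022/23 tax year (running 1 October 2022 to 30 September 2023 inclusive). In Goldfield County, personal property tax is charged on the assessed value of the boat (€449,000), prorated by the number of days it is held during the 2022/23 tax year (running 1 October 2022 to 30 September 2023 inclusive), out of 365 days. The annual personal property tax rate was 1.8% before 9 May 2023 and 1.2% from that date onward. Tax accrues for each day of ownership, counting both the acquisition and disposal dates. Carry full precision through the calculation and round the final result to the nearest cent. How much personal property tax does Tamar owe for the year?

14 February – 8 May 2023: 84 days at 1.8% → €449,000 × 1.8% × 84/365 = €1,859.9671
9 May – 30 September 2023: 145 days at 1.2% → €449,000 × 1.2% × 145/365 = €2,140.4384
Total = €4,000.4055

€4,000.41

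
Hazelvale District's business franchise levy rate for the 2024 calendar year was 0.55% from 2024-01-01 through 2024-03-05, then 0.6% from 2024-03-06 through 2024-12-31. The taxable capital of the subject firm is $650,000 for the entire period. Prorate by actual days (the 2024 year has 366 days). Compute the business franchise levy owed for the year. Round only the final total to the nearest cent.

2024-01-01 to 2024-03-05: 65 days at 0.55% → $650,000 × 0.55% × 65/366 = $634.9044
2024-03-06 to 2024-12-31: 301 days at 0.6% → $650,000 × 0.6% × 301/366 = $3,207.3770
Total = $3,842.2814

$3,842.28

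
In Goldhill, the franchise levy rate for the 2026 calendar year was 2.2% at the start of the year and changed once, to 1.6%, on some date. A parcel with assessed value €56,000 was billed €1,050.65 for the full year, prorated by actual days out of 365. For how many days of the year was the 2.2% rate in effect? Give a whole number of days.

Let d = days at the first rate; then 365 − d days at the second rate.
€56,000 × [2.2%·d + 1.6%·(365−d)] / 365 = €1,050.65
Solving gives d = 168, so the new rate took effect on 18 Jun 2026.

168 days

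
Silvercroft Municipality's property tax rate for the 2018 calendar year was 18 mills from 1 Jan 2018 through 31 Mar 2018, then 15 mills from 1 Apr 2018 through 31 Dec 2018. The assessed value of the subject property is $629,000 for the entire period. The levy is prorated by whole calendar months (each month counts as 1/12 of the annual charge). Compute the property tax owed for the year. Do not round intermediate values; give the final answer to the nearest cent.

1 Jan – 31 Mar 2018: 3 months at 18 mills → $629,000 × 1.8% × 3/12 = $2,830.5000
1 Apr – 31 Dec 2018: 9 months at 15 mills → $629,000 × 1.5% × 9/12 = $7,076.2500
Total = $9,906.7500

$9,906.75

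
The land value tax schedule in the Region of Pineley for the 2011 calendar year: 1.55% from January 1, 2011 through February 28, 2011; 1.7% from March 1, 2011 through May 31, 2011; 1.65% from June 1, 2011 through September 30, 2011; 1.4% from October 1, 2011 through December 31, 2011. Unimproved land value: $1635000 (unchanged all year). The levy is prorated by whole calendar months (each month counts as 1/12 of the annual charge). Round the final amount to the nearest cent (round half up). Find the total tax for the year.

$25887.50

January 1 – February 28, 2011: 2 months at 1.55% → $1635000 × 1.55% × 2/12 = $4223.7500
March 1 – May 31, 2011: 3 months at 1.7% → $1635000 × 1.7% × 3/12 = $6948.7500
June 1 – September 30, 2011: 4 months at 1.65% → $1635000 × 1.65% × 4/12 = $8992.5000
October 1 – December 31, 2011: 3 months at 1.4% → $1635000 × 1.4% × 3/12 = $5722.5000
Total = $25887.5000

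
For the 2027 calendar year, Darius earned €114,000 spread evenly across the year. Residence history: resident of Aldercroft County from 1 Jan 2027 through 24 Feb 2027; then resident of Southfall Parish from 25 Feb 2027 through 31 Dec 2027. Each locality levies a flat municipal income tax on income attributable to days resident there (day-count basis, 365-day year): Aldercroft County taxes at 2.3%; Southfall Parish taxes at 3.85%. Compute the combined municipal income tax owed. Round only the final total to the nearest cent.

€4,122.74

Aldercroft County, 1 Jan – 24 Feb 2027: 55 days → €114,000 × 2.3% × 55/365 = €395.0959
Southfall Parish, 25 Feb – 31 Dec 2027: 310 days → €114,000 × 3.85% × 310/365 = €3,727.6438
Total = €4,122.7397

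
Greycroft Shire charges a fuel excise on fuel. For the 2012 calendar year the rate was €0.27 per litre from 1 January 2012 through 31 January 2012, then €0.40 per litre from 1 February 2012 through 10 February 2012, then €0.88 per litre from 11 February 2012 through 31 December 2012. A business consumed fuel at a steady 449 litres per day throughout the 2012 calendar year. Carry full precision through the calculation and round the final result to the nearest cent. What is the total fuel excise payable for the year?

€133,968.13

1 January – 31 January 2012: 31 days × 449 litres/day = 13,919 litres at €0.27/litre → €3,758.13
1 February – 10 February 2012: 10 days × 449 litres/day = 4,490 litres at €0.40/litre → €1,796.00
11 February – 31 December 2012: 325 days × 449 litres/day = 145,925 litres at €0.88/litre → €128,414.00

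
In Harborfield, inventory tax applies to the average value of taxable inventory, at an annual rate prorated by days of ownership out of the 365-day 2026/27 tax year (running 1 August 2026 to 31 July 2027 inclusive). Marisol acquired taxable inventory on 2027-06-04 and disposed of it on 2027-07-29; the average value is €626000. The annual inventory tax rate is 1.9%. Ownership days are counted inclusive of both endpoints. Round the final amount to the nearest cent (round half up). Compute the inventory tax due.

€1824.83

Days held (2027-06-04 to 2027-07-29): 56 out of 365
Tax = €626000 × 1.9% × 56/365 = €1824.8329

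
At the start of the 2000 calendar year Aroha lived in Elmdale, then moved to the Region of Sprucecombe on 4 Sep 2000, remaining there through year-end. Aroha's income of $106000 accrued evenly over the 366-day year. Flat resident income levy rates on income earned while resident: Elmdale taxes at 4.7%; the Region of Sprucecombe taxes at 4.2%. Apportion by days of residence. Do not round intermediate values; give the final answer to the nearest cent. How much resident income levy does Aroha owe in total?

Elmdale, 1 Jan – 3 Sep 2000: 247 days → $106000 × 4.7% × 247/366 = $3362.1694
The Region of Sprucecombe, 4 Sep – 31 Dec 2000: 119 days → $106000 × 4.2% × 119/366 = $1447.5082
Total = $4809.6776

$4809.68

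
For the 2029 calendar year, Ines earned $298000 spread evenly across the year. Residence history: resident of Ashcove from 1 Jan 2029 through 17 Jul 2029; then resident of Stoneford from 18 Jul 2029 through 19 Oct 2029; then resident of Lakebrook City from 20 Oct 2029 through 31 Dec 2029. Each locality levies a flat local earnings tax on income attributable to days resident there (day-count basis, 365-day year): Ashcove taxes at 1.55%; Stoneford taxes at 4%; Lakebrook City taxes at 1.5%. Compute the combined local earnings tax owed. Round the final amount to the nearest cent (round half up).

Ashcove, 1 Jan – 17 Jul 2029: 198 days → $298000 × 1.55% × 198/365 = $2505.6493
Stoneford, 18 Jul – 19 Oct 2029: 94 days → $298000 × 4% × 94/365 = $3069.8082
Lakebrook City, 20 Oct – 31 Dec 2029: 73 days → $298000 × 1.5% × 73/365 = $894.0000
Total = $6469.4575

$6469.46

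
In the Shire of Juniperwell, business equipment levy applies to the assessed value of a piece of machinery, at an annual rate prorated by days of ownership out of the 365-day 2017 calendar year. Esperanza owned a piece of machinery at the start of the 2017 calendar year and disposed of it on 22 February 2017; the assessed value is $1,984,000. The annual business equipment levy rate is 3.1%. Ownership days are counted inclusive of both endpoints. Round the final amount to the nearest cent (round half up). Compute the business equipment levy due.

Days held (1 January – 22 February 2017): 53 out of 365
Tax = $1,984,000 × 3.1% × 53/365 = $8,930.7178

$8,930.72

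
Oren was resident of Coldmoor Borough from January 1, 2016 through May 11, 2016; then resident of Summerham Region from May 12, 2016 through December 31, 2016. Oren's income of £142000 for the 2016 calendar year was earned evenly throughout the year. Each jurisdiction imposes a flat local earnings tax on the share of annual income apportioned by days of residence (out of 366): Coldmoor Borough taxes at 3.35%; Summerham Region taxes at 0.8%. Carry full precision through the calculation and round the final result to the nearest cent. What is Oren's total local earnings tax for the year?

£2441.93

Coldmoor Borough, January 1 – May 11, 2016: 132 days → £142000 × 3.35% × 132/366 = £1715.6393
Summerham Region, May 12 – December 31, 2016: 234 days → £142000 × 0.8% × 234/366 = £726.2951
Total = £2441.9344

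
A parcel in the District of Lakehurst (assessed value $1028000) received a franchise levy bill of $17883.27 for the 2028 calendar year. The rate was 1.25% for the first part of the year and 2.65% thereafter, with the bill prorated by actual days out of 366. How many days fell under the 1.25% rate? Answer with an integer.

238 days

Let d = days at the first rate; then 366 − d days at the second rate.
$1028000 × [1.25%·d + 2.65%·(366−d)] / 366 = $17883.27
Solving gives d = 238, so the new rate took effect on 26 August 2028.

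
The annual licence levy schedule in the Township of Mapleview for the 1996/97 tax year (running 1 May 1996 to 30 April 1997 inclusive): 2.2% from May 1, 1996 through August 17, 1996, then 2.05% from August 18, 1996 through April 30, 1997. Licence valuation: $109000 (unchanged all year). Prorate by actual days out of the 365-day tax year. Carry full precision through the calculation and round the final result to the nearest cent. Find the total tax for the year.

$2283.33

May 1 – August 17, 1996: 109 days at 2.2% → $109000 × 2.2% × 109/365 = $716.1151
August 18, 1996 – April 30, 1997: 256 days at 2.05% → $109000 × 2.05% × 256/365 = $1567.2110
Total = $2283.3260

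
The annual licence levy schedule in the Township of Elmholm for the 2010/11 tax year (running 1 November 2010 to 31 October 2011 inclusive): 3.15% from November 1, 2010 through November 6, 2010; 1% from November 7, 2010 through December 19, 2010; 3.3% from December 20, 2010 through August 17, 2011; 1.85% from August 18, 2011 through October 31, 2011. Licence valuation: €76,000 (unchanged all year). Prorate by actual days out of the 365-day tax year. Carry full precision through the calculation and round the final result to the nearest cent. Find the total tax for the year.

November 1 – November 6, 2010: 6 days at 3.15% → €76,000 × 3.15% × 6/365 = €39.3534
November 7 – December 19, 2010: 43 days at 1% → €76,000 × 1% × 43/365 = €89.5342
December 20, 2010 – August 17, 2011: 241 days at 3.3% → €76,000 × 3.3% × 241/365 = €1,655.9671
August 18 – October 31, 2011: 75 days at 1.85% → €76,000 × 1.85% × 75/365 = €288.9041
Total = €2,073.7589

€2,073.76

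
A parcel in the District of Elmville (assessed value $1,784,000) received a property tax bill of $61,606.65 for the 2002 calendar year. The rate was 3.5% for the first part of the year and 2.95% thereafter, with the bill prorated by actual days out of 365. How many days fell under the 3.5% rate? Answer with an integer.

Let d = days at the first rate; then 365 − d days at the second rate.
$1,784,000 × [3.5%·d + 2.95%·(365−d)] / 365 = $61,606.65
Solving gives d = 334, so the new rate took effect on December 1, 2002.

334 days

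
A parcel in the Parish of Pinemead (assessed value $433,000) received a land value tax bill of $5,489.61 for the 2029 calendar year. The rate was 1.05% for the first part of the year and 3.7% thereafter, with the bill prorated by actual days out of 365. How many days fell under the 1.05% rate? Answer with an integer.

Let d = days at the first rate; then 365 − d days at the second rate.
$433,000 × [1.05%·d + 3.7%·(365−d)] / 365 = $5,489.61
Solving gives d = 335, so the new rate took effect on 2 Dec 2029.

335 days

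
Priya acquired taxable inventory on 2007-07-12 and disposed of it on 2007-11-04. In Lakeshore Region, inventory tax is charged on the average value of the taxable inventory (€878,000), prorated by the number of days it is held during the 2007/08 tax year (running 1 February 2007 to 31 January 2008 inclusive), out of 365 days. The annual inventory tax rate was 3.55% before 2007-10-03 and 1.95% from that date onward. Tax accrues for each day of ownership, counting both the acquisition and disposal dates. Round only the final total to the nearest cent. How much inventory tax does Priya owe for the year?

€8,635.67

2007-07-12 to 2007-10-02: 83 days at 3.55% → €878,000 × 3.55% × 83/365 = €7,087.7452
2007-10-03 to 2007-11-04: 33 days at 1.95% → €878,000 × 1.95% × 33/365 = €1,547.9260
Total = €8,635.6712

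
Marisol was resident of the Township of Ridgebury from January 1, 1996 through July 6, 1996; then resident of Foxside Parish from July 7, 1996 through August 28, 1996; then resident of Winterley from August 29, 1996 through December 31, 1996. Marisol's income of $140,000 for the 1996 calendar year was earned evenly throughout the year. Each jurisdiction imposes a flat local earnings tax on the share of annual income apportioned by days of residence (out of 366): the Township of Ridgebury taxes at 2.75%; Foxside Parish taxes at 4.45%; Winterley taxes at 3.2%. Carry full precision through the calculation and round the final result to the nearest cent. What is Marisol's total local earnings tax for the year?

The Township of Ridgebury, January 1 – July 6, 1996: 188 days → $140,000 × 2.75% × 188/366 = $1,977.5956
Foxside Parish, July 7 – August 28, 1996: 53 days → $140,000 × 4.45% × 53/366 = $902.1585
Winterley, August 29 – December 31, 1996: 125 days → $140,000 × 3.2% × 125/366 = $1,530.0546
Total = $4,409.8087

$4,409.81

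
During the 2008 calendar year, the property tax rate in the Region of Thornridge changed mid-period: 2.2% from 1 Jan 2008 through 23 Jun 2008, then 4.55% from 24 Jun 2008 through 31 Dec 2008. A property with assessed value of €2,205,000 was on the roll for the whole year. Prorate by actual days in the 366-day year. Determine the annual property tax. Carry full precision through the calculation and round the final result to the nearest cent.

€75,551.37

1 Jan – 23 Jun 2008: 175 days at 2.2% → €2,205,000 × 2.2% × 175/366 = €23,194.6721
24 Jun – 31 Dec 2008: 191 days at 4.55% → €2,205,000 × 4.55% × 191/366 = €52,356.7008
Total = €75,551.3730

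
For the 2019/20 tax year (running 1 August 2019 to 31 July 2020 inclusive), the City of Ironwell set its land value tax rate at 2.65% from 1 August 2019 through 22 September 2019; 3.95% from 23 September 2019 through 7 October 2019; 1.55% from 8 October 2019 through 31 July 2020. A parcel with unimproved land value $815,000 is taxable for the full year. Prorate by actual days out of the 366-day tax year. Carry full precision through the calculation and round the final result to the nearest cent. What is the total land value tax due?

1 August – 22 September 2019: 53 days at 2.65% → $815,000 × 2.65% × 53/366 = $3,127.5068
23 September – 7 October 2019: 15 days at 3.95% → $815,000 × 3.95% × 15/366 = $1,319.3648
8 October 2019 – 31 July 2020: 298 days at 1.55% → $815,000 × 1.55% × 298/366 = $10,285.4781
Total = $14,732.3497

$14,732.35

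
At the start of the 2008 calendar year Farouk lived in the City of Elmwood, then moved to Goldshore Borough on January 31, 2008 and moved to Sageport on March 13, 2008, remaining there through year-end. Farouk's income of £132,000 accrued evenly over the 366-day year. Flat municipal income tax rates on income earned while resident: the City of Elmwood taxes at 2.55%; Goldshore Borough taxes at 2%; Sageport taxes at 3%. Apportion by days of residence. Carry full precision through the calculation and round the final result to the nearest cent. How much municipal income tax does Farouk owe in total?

The City of Elmwood, January 1 – January 30, 2008: 30 days → £132,000 × 2.55% × 30/366 = £275.9016
Goldshore Borough, January 31 – March 12, 2008: 42 days → £132,000 × 2% × 42/366 = £302.9508
Sageport, March 13 – December 31, 2008: 294 days → £132,000 × 3% × 294/366 = £3,180.9836
Total = £3,759.8361

£3,759.84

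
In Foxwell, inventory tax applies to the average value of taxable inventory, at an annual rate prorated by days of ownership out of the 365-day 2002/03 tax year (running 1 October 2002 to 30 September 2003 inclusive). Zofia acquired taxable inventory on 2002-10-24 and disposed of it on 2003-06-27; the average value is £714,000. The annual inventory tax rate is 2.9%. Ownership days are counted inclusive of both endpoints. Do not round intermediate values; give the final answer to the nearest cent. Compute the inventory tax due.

£14,012.01

Days held (2002-10-24 to 2003-06-27): 247 out of 365
Tax = £714,000 × 2.9% × 247/365 = £14,012.0055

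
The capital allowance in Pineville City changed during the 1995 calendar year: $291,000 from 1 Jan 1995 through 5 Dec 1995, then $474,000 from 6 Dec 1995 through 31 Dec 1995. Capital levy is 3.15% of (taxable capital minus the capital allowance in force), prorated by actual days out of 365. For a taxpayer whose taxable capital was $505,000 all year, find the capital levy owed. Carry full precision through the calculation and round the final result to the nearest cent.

1 Jan – 5 Dec 1995: 339 days, exemption $291,000 → ($505,000 − $291,000) × 3.15% × 339/365 = $6,260.8192
6 Dec – 31 Dec 1995: 26 days, exemption $474,000 → ($505,000 − $474,000) × 3.15% × 26/365 = $69.5589
Total = $6,330.3781

$6,330.38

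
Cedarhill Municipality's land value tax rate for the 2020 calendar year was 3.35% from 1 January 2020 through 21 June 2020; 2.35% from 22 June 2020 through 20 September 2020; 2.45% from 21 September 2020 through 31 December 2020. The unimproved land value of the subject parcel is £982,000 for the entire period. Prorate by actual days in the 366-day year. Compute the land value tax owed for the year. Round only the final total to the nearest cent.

1 January – 21 June 2020: 173 days at 3.35% → £982,000 × 3.35% × 173/366 = £15,549.6749
22 June – 20 September 2020: 91 days at 2.35% → £982,000 × 2.35% × 91/366 = £5,737.7240
21 September – 31 December 2020: 102 days at 2.45% → £982,000 × 2.45% × 102/366 = £6,704.9672
Total = £27,992.3661

£27,992.37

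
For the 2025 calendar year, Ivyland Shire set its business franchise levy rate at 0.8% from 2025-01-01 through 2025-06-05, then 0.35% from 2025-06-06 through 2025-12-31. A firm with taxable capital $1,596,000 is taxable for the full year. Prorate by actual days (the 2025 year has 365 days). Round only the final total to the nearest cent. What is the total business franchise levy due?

2025-01-01 to 2025-06-05: 156 days at 0.8% → $1,596,000 × 0.8% × 156/365 = $5,457.0082
2025-06-06 to 2025-12-31: 209 days at 0.35% → $1,596,000 × 0.35% × 209/365 = $3,198.5589
Total = $8,655.5671

$8,655.57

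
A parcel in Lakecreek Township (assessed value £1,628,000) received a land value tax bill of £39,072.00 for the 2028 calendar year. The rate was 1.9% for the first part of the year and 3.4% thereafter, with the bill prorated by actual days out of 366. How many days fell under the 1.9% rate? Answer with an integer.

244 days

Let d = days at the first rate; then 366 − d days at the second rate.
£1,628,000 × [1.9%·d + 3.4%·(366−d)] / 366 = £39,072.00
Solving gives d = 244, so the new rate took effect on 1 September 2028.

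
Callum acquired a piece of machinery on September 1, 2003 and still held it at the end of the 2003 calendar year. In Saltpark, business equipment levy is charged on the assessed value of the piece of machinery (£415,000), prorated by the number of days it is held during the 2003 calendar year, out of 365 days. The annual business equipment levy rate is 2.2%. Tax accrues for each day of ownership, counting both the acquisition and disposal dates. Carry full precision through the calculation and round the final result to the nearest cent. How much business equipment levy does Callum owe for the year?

£3,051.67

Days held (September 1 – December 31, 2003): 122 out of 365
Tax = £415,000 × 2.2% × 122/365 = £3,051.6712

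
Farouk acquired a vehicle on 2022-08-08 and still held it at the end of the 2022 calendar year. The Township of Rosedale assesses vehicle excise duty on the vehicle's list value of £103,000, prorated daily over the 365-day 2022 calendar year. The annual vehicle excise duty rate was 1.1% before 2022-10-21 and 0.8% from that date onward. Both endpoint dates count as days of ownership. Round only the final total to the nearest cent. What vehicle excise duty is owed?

£392.25

2022-08-08 to 2022-10-20: 74 days at 1.1% → £103,000 × 1.1% × 74/365 = £229.7041
2022-10-21 to 2022-12-31: 72 days at 0.8% → £103,000 × 0.8% × 72/365 = £162.5425
Total = £392.2466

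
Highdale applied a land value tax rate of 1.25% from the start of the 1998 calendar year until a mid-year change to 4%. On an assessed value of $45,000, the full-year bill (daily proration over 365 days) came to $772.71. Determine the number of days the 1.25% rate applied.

303 days

Let d = days at the first rate; then 365 − d days at the second rate.
$45,000 × [1.25%·d + 4%·(365−d)] / 365 = $772.71
Solving gives d = 303, so the new rate took effect on October 31, 1998.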